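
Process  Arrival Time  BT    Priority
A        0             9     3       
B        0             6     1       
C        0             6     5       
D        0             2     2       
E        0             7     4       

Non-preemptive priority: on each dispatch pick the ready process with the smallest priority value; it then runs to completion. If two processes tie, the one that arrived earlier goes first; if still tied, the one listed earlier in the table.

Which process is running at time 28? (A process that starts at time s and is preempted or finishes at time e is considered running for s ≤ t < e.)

Schedule: | B 0-6 | D 6-8 | A 8-17 | E 17-24 | C 24-30 |
Completion: A=17  B=6  C=30  D=8  E=24

C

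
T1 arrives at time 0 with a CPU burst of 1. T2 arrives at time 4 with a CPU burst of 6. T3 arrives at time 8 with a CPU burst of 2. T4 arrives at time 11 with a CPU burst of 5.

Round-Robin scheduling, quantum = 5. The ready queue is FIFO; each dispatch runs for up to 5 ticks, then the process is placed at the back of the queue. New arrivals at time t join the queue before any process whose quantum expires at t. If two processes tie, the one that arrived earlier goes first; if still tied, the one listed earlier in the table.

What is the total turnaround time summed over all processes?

Gantt: | T1 0-1 | idle 1-4 | T2 4-9 | T3 9-11 | T2 11-12 | T4 12-17 |
Completion: T1=1  T2=12  T3=11  T4=17
Turnaround = completion − arrival: T1=1, T2=8, T3=3, T4=6
Total turnaround = 1 + 8 + 3 + 6 = 18

18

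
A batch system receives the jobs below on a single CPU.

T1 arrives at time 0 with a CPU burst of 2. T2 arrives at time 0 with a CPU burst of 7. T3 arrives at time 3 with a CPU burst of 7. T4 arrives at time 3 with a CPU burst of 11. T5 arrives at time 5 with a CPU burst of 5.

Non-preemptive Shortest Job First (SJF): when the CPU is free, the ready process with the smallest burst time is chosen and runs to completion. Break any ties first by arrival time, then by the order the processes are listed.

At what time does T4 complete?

Timeline: | T1 0-2 | T2 2-9 | T5 9-14 | T3 14-21 | T4 21-32 |
Completion: T1=2  T2=9  T3=21  T4=32  T5=14

32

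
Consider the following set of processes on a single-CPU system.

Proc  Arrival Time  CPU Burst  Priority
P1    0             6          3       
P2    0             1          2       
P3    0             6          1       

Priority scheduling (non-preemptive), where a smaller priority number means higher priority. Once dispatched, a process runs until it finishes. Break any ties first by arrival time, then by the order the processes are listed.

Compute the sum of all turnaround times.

26

Schedule: | P3 0-6 | P2 6-7 | P1 7-13 |
Completion: P1=13  P2=7  P3=6
Turnaround (C−A): P1=13  P2=7  P3=6
Turnaround = completion − arrival: P1=13, P2=7, P3=6
Total turnaround = 13 + 7 + 6 = 26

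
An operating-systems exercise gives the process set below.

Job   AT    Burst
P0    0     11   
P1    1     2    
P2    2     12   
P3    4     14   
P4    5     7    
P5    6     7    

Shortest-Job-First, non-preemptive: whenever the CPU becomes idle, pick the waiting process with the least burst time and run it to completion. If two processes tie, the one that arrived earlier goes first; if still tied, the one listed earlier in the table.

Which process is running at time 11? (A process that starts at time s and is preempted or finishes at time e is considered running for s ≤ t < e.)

P1

Schedule: | P0 0-11 | P1 11-13 | P4 13-20 | P5 20-27 | P2 27-39 | P3 39-53 |
Completion: P0=11  P1=13  P2=39  P3=53  P4=20  P5=27
Turnaround (C−A): P0=11  P1=12  P2=37  P3=49  P4=15  P5=21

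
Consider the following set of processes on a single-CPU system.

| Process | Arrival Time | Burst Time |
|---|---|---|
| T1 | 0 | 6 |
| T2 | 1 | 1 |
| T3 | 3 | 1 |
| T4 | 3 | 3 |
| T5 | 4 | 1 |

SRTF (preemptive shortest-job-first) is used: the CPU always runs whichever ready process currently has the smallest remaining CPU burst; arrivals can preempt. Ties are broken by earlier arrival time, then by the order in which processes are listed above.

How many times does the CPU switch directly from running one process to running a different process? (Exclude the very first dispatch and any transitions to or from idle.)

Gantt: | T1 0-1 | T2 1-2 | T1 2-3 | T3 3-4 | T5 4-5 | T4 5-8 | T1 8-12 |
Completion: T1=12  T2=2  T3=4  T4=8  T5=5
Turnaround (C−A): T1=12  T2=1  T3=1  T4=5  T5=1

6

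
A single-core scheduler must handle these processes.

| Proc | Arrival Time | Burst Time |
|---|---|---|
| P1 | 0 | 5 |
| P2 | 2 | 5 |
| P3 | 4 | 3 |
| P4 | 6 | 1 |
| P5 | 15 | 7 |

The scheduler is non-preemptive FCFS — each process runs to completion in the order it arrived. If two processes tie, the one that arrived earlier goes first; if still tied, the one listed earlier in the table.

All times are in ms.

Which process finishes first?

P1

Schedule: | P1 0-5 | P2 5-10 | P3 10-13 | P4 13-14 | idle 14-15 | P5 15-22 |
Completion: P1=5  P2=10  P3=13  P4=14  P5=22
Turnaround (C−A): P1=5  P2=8  P3=9  P4=8  P5=7
Finish order: P1 → P2 → P3 → P4 → P5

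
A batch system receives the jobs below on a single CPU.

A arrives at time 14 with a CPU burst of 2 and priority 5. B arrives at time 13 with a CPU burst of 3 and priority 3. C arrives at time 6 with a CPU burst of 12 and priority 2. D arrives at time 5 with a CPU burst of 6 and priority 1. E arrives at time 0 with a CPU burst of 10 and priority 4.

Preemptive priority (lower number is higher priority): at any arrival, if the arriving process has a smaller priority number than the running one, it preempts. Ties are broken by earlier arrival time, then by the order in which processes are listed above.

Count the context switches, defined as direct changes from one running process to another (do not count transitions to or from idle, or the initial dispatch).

Gantt: | E 0-5 | D 5-11 | C 11-23 | B 23-26 | E 26-31 | A 31-33 |
Completion: A=33  B=26  C=23  D=11  E=31
Turnaround (C−A): A=19  B=13  C=17  D=6  E=31

5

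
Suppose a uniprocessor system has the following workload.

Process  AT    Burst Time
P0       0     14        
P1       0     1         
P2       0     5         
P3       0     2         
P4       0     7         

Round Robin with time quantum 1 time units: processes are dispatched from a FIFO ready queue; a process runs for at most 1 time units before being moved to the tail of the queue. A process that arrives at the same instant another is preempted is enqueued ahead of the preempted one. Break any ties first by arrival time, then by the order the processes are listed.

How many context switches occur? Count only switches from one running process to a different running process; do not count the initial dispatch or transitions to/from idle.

Schedule: | P0 0-1 | P1 1-2 | P2 2-3 | P3 3-4 | P4 4-5 | P0 5-6 | P2 6-7 | P3 7-8 | P4 8-9 | P0 9-10 | P2 10-11 | P4 11-12 | P0 12-13 | P2 13-14 | P4 14-15 | P0 15-16 | P2 16-17 | P4 17-18 | P0 18-19 | P4 19-20 | P0 20-21 | P4 21-22 | P0 22-29 |
Completion: P0=29  P1=2  P2=17  P3=8  P4=22

22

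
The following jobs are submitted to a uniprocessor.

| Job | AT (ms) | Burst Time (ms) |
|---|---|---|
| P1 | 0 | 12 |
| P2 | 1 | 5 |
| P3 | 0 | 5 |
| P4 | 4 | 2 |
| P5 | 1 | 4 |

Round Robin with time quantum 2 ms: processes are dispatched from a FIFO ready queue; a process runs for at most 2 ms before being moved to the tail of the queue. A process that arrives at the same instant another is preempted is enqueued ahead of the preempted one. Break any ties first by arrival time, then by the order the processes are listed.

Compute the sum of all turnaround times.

95

Schedule: | P1 0-2 | P3 2-4 | P2 4-6 | P5 6-8 | P1 8-10 | P4 10-12 | P3 12-14 | P2 14-16 | P5 16-18 | P1 18-20 | P3 20-21 | P2 21-22 | P1 22-28 |
Completion: P1=28  P2=22  P3=21  P4=12  P5=18
Turnaround = completion − arrival: P1=28, P2=21, P3=21, P4=8, P5=17
Total turnaround = 28 + 21 + 21 + 8 + 17 = 95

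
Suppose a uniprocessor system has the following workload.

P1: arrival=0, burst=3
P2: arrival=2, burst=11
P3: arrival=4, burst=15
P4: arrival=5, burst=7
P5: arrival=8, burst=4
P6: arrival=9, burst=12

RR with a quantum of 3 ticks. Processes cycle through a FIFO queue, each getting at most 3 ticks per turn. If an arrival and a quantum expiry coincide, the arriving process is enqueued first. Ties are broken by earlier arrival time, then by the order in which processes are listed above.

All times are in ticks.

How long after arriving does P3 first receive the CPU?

2

Timeline: | P1 0-3 | P2 3-6 | P3 6-9 | P4 9-12 | P2 12-15 | P5 15-18 | P6 18-21 | P3 21-24 | P4 24-27 | P2 27-30 | P5 30-31 | P6 31-34 | P3 34-37 | P4 37-38 | P2 38-40 | P6 40-43 | P3 43-46 | P6 46-49 | P3 49-52 |
Completion: P1=3  P2=40  P3=52  P4=38  P5=31  P6=49
Response(P3) = first start − arrival = 6 − 4 = 2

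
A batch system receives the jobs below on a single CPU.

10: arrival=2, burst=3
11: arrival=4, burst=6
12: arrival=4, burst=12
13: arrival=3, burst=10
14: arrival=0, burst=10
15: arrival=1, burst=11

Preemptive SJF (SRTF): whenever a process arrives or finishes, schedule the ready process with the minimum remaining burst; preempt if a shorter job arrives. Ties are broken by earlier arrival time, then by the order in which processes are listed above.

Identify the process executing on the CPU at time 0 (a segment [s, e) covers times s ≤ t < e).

14

Timeline: | 14 0-2 | 10 2-5 | 11 5-11 | 14 11-19 | 13 19-29 | 15 29-40 | 12 40-52 |
Completion: 10=5  11=11  12=52  13=29  14=19  15=40
Turnaround (C−A): 10=3  11=7  12=48  13=26  14=19  15=39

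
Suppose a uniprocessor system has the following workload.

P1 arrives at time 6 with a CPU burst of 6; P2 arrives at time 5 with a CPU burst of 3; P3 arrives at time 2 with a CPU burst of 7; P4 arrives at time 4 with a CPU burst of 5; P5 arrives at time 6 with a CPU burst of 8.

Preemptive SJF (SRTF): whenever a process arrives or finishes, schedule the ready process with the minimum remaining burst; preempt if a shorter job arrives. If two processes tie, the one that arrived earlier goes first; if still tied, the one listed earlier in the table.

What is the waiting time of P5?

Schedule: | idle 0-2 | P3 2-5 | P2 5-8 | P3 8-12 | P4 12-17 | P1 17-23 | P5 23-31 |
Completion: P1=23  P2=8  P3=12  P4=17  P5=31
Turnaround (C−A): P1=17  P2=3  P3=10  P4=13  P5=25
Waiting(P5) = turnaround − burst = 25 − 8 = 17

17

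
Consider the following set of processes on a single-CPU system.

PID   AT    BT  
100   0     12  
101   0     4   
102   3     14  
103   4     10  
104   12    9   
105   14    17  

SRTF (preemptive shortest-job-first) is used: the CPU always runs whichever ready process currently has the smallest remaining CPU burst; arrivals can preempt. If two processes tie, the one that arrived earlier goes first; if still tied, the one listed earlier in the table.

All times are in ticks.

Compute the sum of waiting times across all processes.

92

Timeline: | 101 0-4 | 103 4-14 | 104 14-23 | 100 23-35 | 102 35-49 | 105 49-66 |
Completion: 100=35  101=4  102=49  103=14  104=23  105=66
Turnaround (C−A): 100=35  101=4  102=46  103=10  104=11  105=52
Waiting = turnaround − burst: 100=23, 101=0, 102=32, 103=0, 104=2, 105=35
Total waiting = 23 + 0 + 32 + 0 + 2 + 35 = 92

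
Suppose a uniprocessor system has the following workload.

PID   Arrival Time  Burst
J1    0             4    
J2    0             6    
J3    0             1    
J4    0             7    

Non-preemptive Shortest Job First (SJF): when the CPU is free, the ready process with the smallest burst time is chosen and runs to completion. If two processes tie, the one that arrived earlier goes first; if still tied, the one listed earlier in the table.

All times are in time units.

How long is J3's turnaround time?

Gantt: | J3 0-1 | J1 1-5 | J2 5-11 | J4 11-18 |
Completion: J1=5  J2=11  J3=1  J4=18
Turnaround (C−A): J1=5  J2=11  J3=1  J4=18
Turnaround(J3) = completion − arrival = 1 − 0 = 1

1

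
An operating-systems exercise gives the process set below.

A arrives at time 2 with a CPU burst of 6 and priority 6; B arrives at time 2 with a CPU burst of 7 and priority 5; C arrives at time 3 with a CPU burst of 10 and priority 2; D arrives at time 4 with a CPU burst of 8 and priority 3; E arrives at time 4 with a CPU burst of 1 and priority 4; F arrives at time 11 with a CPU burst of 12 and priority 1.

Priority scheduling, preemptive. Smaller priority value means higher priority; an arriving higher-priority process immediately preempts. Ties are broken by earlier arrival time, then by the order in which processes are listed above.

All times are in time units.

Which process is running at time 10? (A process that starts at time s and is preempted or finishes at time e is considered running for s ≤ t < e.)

C

Gantt: | idle 0-2 | B 2-3 | C 3-11 | F 11-23 | C 23-25 | D 25-33 | E 33-34 | B 34-40 | A 40-46 |
Completion: A=46  B=40  C=25  D=33  E=34  F=23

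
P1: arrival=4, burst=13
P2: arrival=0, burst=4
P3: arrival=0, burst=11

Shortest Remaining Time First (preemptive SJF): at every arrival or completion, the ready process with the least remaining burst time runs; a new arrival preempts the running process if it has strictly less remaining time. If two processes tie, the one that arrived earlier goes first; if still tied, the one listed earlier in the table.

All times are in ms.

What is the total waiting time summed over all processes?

Timeline: | P2 0-4 | P3 4-15 | P1 15-28 |
Completion: P1=28  P2=4  P3=15
Turnaround (C−A): P1=24  P2=4  P3=15
Waiting = turnaround − burst: P1=11, P2=0, P3=4
Total waiting = 11 + 0 + 4 = 15

15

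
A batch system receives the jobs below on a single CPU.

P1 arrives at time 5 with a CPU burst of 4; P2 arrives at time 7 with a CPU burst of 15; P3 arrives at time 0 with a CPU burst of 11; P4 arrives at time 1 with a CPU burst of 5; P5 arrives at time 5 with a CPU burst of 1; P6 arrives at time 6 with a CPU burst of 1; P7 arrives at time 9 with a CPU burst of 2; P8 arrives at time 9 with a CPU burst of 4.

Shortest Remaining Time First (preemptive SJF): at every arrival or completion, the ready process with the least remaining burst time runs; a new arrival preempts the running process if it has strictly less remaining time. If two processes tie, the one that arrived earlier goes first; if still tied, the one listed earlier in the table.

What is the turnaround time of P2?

Timeline: | P3 0-1 | P4 1-6 | P5 6-7 | P6 7-8 | P1 8-9 | P7 9-11 | P1 11-14 | P8 14-18 | P3 18-28 | P2 28-43 |
Completion: P1=14  P2=43  P3=28  P4=6  P5=7  P6=8  P7=11  P8=18
Turnaround (C−A): P1=9  P2=36  P3=28  P4=5  P5=2  P6=2  P7=2  P8=9
Turnaround(P2) = completion − arrival = 43 − 7 = 36

36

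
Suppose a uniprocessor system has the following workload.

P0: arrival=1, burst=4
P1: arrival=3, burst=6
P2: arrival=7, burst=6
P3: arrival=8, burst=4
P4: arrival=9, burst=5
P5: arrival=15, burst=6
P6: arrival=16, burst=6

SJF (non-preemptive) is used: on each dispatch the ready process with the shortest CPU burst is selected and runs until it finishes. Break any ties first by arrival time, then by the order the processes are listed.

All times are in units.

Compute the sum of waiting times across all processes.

51

Timeline: | idle 0-1 | P0 1-5 | P1 5-11 | P3 11-15 | P4 15-20 | P2 20-26 | P5 26-32 | P6 32-38 |
Completion: P0=5  P1=11  P2=26  P3=15  P4=20  P5=32  P6=38
Waiting = turnaround − burst: P0=0, P1=2, P2=13, P3=3, P4=6, P5=11, P6=16
Total waiting = 0 + 2 + 13 + 3 + 6 + 11 + 16 = 51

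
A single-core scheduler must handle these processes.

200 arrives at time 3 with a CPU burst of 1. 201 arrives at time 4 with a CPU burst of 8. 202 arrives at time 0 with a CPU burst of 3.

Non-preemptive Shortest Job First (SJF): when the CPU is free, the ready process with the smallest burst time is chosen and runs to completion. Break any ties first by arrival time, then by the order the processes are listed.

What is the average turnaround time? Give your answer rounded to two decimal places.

Schedule: | 202 0-3 | 200 3-4 | 201 4-12 |
Completion: 200=4  201=12  202=3
Turnaround times: 200=1, 201=8, 202=3
Average turnaround = (1+8+3) / 3 = 12/3 = 4.00

4.00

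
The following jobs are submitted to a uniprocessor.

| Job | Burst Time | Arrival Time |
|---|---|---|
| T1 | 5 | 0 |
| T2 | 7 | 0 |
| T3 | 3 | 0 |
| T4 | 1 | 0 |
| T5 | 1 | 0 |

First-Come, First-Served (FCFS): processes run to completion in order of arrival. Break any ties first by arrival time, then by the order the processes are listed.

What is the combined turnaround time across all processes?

Timeline: | T1 0-5 | T2 5-12 | T3 12-15 | T4 15-16 | T5 16-17 |
Completion: T1=5  T2=12  T3=15  T4=16  T5=17
Turnaround = completion − arrival: T1=5, T2=12, T3=15, T4=16, T5=17
Total turnaround = 5 + 12 + 15 + 16 + 17 = 65

65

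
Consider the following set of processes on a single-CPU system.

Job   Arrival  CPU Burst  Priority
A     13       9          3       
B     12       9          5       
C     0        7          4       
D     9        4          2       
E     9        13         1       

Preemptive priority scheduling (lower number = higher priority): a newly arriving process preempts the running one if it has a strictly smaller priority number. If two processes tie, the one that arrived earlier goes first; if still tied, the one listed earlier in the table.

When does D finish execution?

26

Schedule: | C 0-7 | idle 7-9 | E 9-22 | D 22-26 | A 26-35 | B 35-44 |
Completion: A=35  B=44  C=7  D=26  E=22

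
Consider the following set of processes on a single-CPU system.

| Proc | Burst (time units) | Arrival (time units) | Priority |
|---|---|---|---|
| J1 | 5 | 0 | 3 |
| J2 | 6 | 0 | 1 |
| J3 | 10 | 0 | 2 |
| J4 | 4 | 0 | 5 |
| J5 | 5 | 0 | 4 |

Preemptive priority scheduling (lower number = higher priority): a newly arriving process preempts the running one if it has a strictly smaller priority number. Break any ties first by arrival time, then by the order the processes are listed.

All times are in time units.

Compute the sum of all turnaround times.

Gantt: | J2 0-6 | J3 6-16 | J1 16-21 | J5 21-26 | J4 26-30 |
Completion: J1=21  J2=6  J3=16  J4=30  J5=26
Turnaround (C−A): J1=21  J2=6  J3=16  J4=30  J5=26
Turnaround = completion − arrival: J1=21, J2=6, J3=16, J4=30, J5=26
Total turnaround = 21 + 6 + 16 + 30 + 26 = 99

99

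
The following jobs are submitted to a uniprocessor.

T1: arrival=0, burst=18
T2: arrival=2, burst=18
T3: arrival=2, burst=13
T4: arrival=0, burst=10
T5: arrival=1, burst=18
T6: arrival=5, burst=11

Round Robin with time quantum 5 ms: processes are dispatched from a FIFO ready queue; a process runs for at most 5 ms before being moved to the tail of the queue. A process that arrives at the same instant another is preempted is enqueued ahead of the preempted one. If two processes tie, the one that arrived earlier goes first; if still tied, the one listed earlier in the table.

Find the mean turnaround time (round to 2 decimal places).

Timeline: | T1 0-5 | T4 5-10 | T5 10-15 | T2 15-20 | T3 20-25 | T6 25-30 | T1 30-35 | T4 35-40 | T5 40-45 | T2 45-50 | T3 50-55 | T6 55-60 | T1 60-65 | T5 65-70 | T2 70-75 | T3 75-78 | T6 78-79 | T1 79-82 | T5 82-85 | T2 85-88 |
Completion: T1=82  T2=88  T3=78  T4=40  T5=85  T6=79
Turnaround (C−A): T1=82  T2=86  T3=76  T4=40  T5=84  T6=74
Turnaround times: T1=82, T2=86, T3=76, T4=40, T5=84, T6=74
Average turnaround = (82+86+76+40+84+74) / 6 = 442/6 = 73.67

73.67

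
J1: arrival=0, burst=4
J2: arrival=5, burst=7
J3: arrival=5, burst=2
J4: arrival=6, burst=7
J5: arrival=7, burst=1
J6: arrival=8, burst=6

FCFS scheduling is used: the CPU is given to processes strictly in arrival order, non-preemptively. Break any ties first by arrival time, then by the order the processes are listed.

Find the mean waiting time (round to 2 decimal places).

Schedule: | J1 0-4 | idle 4-5 | J2 5-12 | J3 12-14 | J4 14-21 | J5 21-22 | J6 22-28 |
Completion: J1=4  J2=12  J3=14  J4=21  J5=22  J6=28
Waiting times: J1=0, J2=0, J3=7, J4=8, J5=14, J6=14
Average waiting = (0+0+7+8+14+14) / 6 = 43/6 = 7.17

7.17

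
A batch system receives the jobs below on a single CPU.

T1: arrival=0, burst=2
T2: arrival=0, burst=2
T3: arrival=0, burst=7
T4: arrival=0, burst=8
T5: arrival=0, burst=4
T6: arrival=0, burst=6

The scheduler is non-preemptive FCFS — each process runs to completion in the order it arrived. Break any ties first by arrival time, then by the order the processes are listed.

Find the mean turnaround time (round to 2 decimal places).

Schedule: | T1 0-2 | T2 2-4 | T3 4-11 | T4 11-19 | T5 19-23 | T6 23-29 |
Completion: T1=2  T2=4  T3=11  T4=19  T5=23  T6=29
Turnaround times: T1=2, T2=4, T3=11, T4=19, T5=23, T6=29
Average turnaround = (2+4+11+19+23+29) / 6 = 88/6 = 14.67

14.67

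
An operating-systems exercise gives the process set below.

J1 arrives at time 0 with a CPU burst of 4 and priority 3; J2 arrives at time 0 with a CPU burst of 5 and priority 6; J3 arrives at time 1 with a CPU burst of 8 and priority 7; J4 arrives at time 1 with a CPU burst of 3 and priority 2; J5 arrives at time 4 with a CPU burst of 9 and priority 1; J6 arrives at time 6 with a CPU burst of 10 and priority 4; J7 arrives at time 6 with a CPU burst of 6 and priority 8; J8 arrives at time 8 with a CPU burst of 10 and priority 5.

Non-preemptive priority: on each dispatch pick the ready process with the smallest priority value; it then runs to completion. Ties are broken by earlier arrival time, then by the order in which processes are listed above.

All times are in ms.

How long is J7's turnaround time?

49

Schedule: | J1 0-4 | J5 4-13 | J4 13-16 | J6 16-26 | J8 26-36 | J2 36-41 | J3 41-49 | J7 49-55 |
Completion: J1=4  J2=41  J3=49  J4=16  J5=13  J6=26  J7=55  J8=36
Turnaround (C−A): J1=4  J2=41  J3=48  J4=15  J5=9  J6=20  J7=49  J8=28
Turnaround(J7) = completion − arrival = 55 − 6 = 49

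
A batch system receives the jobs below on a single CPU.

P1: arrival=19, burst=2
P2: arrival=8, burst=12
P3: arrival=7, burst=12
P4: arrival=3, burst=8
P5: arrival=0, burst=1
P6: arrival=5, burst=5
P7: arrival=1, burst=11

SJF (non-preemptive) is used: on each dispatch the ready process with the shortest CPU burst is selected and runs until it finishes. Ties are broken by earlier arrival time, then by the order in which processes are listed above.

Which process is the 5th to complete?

P1

Schedule: | P5 0-1 | P7 1-12 | P6 12-17 | P4 17-25 | P1 25-27 | P3 27-39 | P2 39-51 |
Completion: P1=27  P2=51  P3=39  P4=25  P5=1  P6=17  P7=12
Finish order: P5 → P7 → P6 → P4 → P1 → P3 → P2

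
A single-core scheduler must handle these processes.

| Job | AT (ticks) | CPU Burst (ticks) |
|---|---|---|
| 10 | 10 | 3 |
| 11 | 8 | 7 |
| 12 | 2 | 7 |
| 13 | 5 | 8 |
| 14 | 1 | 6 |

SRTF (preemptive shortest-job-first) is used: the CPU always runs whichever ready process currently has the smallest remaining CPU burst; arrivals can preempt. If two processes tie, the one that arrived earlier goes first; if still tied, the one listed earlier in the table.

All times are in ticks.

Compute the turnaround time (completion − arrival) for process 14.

6

Gantt: | idle 0-1 | 14 1-7 | 12 7-10 | 10 10-13 | 12 13-17 | 11 17-24 | 13 24-32 |
Completion: 10=13  11=24  12=17  13=32  14=7
Turnaround (C−A): 10=3  11=16  12=15  13=27  14=6
Turnaround(14) = completion − arrival = 7 − 1 = 6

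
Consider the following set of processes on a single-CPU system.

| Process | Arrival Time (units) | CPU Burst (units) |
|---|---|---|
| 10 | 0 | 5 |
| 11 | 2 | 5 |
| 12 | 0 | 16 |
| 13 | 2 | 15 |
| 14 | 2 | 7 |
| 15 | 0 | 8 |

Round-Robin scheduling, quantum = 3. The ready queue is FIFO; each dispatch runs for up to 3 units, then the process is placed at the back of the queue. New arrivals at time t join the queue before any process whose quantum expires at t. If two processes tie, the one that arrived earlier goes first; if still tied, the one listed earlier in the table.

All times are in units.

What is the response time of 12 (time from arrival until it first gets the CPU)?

3

Gantt: | 10 0-3 | 12 3-6 | 15 6-9 | 11 9-12 | 13 12-15 | 14 15-18 | 10 18-20 | 12 20-23 | 15 23-26 | 11 26-28 | 13 28-31 | 14 31-34 | 12 34-37 | 15 37-39 | 13 39-42 | 14 42-43 | 12 43-46 | 13 46-49 | 12 49-52 | 13 52-55 | 12 55-56 |
Completion: 10=20  11=28  12=56  13=55  14=43  15=39
Response(12) = first start − arrival = 3 − 0 = 3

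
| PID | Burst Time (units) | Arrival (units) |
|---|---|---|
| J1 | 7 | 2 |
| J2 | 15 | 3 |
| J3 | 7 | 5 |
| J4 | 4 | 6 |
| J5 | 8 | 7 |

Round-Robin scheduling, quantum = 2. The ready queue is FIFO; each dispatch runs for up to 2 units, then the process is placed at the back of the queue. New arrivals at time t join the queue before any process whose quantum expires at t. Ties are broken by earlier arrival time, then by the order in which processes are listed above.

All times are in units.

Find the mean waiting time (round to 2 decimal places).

20.00

Schedule: | idle 0-2 | J1 2-4 | J2 4-6 | J1 6-8 | J3 8-10 | J4 10-12 | J2 12-14 | J5 14-16 | J1 16-18 | J3 18-20 | J4 20-22 | J2 22-24 | J5 24-26 | J1 26-27 | J3 27-29 | J2 29-31 | J5 31-33 | J3 33-34 | J2 34-36 | J5 36-38 | J2 38-43 |
Completion: J1=27  J2=43  J3=34  J4=22  J5=38
Turnaround (C−A): J1=25  J2=40  J3=29  J4=16  J5=31
Waiting times: J1=18, J2=25, J3=22, J4=12, J5=23
Average waiting = (18+25+22+12+23) / 5 = 100/5 = 20.00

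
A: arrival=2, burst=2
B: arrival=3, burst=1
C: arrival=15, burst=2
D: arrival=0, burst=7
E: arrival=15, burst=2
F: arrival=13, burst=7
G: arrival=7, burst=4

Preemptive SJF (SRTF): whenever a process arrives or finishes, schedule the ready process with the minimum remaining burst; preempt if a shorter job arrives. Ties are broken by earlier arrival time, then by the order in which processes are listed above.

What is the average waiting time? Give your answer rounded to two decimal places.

2.00

Schedule: | D 0-2 | A 2-4 | B 4-5 | D 5-10 | G 10-14 | F 14-15 | C 15-17 | E 17-19 | F 19-25 |
Completion: A=4  B=5  C=17  D=10  E=19  F=25  G=14
Turnaround (C−A): A=2  B=2  C=2  D=10  E=4  F=12  G=7
Waiting times: A=0, B=1, C=0, D=3, E=2, F=5, G=3
Average waiting = (0+1+0+3+2+5+3) / 7 = 14/7 = 2.00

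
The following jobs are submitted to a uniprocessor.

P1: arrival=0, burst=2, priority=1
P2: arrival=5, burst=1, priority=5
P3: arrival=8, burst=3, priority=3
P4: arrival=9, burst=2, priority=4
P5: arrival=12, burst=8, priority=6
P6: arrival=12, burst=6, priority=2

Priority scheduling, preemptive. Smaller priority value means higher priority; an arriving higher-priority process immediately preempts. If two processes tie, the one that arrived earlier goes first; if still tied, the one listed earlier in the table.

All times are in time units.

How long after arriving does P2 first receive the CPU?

0

Gantt: | P1 0-2 | idle 2-5 | P2 5-6 | idle 6-8 | P3 8-11 | P4 11-12 | P6 12-18 | P4 18-19 | P5 19-27 |
Completion: P1=2  P2=6  P3=11  P4=19  P5=27  P6=18
Response(P2) = first start − arrival = 5 − 5 = 0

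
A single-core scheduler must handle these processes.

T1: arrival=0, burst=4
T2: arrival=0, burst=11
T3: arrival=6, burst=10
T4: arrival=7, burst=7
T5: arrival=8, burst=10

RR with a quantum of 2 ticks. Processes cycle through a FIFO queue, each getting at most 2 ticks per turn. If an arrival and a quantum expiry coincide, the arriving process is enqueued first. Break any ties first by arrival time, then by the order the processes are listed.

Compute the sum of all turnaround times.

Schedule: | T1 0-2 | T2 2-4 | T1 4-6 | T2 6-8 | T3 8-10 | T4 10-12 | T5 12-14 | T2 14-16 | T3 16-18 | T4 18-20 | T5 20-22 | T2 22-24 | T3 24-26 | T4 26-28 | T5 28-30 | T2 30-32 | T3 32-34 | T4 34-35 | T5 35-37 | T2 37-38 | T3 38-40 | T5 40-42 |
Completion: T1=6  T2=38  T3=40  T4=35  T5=42
Turnaround (C−A): T1=6  T2=38  T3=34  T4=28  T5=34
Turnaround = completion − arrival: T1=6, T2=38, T3=34, T4=28, T5=34
Total turnaround = 6 + 38 + 34 + 28 + 34 = 140

140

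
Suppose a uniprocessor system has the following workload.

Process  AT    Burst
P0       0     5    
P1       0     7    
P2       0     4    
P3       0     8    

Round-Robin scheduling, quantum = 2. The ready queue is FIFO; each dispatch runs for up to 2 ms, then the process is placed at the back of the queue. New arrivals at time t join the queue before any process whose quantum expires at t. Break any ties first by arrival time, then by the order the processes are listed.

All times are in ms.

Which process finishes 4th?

P3

Schedule: | P0 0-2 | P1 2-4 | P2 4-6 | P3 6-8 | P0 8-10 | P1 10-12 | P2 12-14 | P3 14-16 | P0 16-17 | P1 17-19 | P3 19-21 | P1 21-22 | P3 22-24 |
Completion: P0=17  P1=22  P2=14  P3=24
Finish order: P2 → P0 → P1 → P3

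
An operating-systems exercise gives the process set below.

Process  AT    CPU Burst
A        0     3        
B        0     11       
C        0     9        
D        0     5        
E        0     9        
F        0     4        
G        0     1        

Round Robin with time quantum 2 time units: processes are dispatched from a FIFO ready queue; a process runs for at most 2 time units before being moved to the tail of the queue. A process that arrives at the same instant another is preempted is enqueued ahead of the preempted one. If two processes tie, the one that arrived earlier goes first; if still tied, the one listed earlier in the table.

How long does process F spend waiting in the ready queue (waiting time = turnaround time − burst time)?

20

Timeline: | A 0-2 | B 2-4 | C 4-6 | D 6-8 | E 8-10 | F 10-12 | G 12-13 | A 13-14 | B 14-16 | C 16-18 | D 18-20 | E 20-22 | F 22-24 | B 24-26 | C 26-28 | D 28-29 | E 29-31 | B 31-33 | C 33-35 | E 35-37 | B 37-39 | C 39-40 | E 40-41 | B 41-42 |
Completion: A=14  B=42  C=40  D=29  E=41  F=24  G=13
Turnaround (C−A): A=14  B=42  C=40  D=29  E=41  F=24  G=13
Waiting(F) = turnaround − burst = 24 − 4 = 20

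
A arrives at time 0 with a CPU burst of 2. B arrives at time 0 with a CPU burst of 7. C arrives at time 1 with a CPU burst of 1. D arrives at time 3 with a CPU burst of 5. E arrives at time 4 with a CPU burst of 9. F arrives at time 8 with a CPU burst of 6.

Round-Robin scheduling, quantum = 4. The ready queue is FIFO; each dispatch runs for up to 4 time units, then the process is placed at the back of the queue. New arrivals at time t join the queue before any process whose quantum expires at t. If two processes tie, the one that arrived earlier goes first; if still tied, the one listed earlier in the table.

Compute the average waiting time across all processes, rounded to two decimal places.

Gantt: | A 0-2 | B 2-6 | C 6-7 | D 7-11 | E 11-15 | B 15-18 | F 18-22 | D 22-23 | E 23-27 | F 27-29 | E 29-30 |
Completion: A=2  B=18  C=7  D=23  E=30  F=29
Turnaround (C−A): A=2  B=18  C=6  D=20  E=26  F=21
Waiting times: A=0, B=11, C=5, D=15, E=17, F=15
Average waiting = (0+11+5+15+17+15) / 6 = 63/6 = 10.50

10.50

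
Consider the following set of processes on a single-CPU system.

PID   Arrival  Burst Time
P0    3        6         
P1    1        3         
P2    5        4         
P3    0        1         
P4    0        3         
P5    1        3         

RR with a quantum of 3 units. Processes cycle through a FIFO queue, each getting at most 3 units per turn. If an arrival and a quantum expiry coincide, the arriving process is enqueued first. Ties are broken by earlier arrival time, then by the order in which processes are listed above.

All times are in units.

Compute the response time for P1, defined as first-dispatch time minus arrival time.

3

Schedule: | P3 0-1 | P4 1-4 | P1 4-7 | P5 7-10 | P0 10-13 | P2 13-16 | P0 16-19 | P2 19-20 |
Completion: P0=19  P1=7  P2=20  P3=1  P4=4  P5=10
Turnaround (C−A): P0=16  P1=6  P2=15  P3=1  P4=4  P5=9
Response(P1) = first start − arrival = 4 − 1 = 3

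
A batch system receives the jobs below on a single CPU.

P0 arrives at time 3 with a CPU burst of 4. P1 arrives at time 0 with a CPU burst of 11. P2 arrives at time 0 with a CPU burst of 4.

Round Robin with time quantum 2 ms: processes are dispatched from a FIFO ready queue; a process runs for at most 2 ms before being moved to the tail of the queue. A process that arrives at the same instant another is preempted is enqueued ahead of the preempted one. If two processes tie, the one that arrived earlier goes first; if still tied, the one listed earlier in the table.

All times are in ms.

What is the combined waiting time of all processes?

Schedule: | P1 0-2 | P2 2-4 | P1 4-6 | P0 6-8 | P2 8-10 | P1 10-12 | P0 12-14 | P1 14-19 |
Completion: P0=14  P1=19  P2=10
Turnaround (C−A): P0=11  P1=19  P2=10
Waiting = turnaround − burst: P0=7, P1=8, P2=6
Total waiting = 7 + 8 + 6 = 21

21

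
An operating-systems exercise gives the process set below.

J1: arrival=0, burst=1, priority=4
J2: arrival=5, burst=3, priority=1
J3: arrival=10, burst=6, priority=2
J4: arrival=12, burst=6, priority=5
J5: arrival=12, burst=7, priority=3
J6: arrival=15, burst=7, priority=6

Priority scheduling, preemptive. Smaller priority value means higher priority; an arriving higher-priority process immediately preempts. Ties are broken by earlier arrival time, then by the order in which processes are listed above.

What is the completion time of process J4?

Gantt: | J1 0-1 | idle 1-5 | J2 5-8 | idle 8-10 | J3 10-16 | J5 16-23 | J4 23-29 | J6 29-36 |
Completion: J1=1  J2=8  J3=16  J4=29  J5=23  J6=36
Turnaround (C−A): J1=1  J2=3  J3=6  J4=17  J5=11  J6=21

29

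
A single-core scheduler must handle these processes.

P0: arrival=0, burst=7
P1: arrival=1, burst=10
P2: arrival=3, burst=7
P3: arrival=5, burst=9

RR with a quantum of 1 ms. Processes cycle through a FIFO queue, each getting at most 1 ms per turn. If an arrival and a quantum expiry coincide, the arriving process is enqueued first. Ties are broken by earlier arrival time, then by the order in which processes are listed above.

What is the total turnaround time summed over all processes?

105

Schedule: | P0 0-1 | P1 1-2 | P0 2-3 | P1 3-4 | P2 4-5 | P0 5-6 | P1 6-7 | P3 7-8 | P2 8-9 | P0 9-10 | P1 10-11 | P3 11-12 | P2 12-13 | P0 13-14 | P1 14-15 | P3 15-16 | P2 16-17 | P0 17-18 | P1 18-19 | P3 19-20 | P2 20-21 | P0 21-22 | P1 22-23 | P3 23-24 | P2 24-25 | P1 25-26 | P3 26-27 | P2 27-28 | P1 28-29 | P3 29-30 | P1 30-31 | P3 31-33 |
Completion: P0=22  P1=31  P2=28  P3=33
Turnaround (C−A): P0=22  P1=30  P2=25  P3=28
Turnaround = completion − arrival: P0=22, P1=30, P2=25, P3=28
Total turnaround = 22 + 30 + 25 + 28 = 105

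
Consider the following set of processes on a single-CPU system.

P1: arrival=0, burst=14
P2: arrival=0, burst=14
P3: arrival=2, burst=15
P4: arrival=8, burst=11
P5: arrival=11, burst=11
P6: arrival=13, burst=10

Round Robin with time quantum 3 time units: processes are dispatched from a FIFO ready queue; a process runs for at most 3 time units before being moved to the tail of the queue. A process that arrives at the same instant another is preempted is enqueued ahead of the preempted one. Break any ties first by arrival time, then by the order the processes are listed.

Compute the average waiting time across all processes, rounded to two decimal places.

Schedule: | P1 0-3 | P2 3-6 | P3 6-9 | P1 9-12 | P2 12-15 | P4 15-18 | P3 18-21 | P5 21-24 | P1 24-27 | P6 27-30 | P2 30-33 | P4 33-36 | P3 36-39 | P5 39-42 | P1 42-45 | P6 45-48 | P2 48-51 | P4 51-54 | P3 54-57 | P5 57-60 | P1 60-62 | P6 62-65 | P2 65-67 | P4 67-69 | P3 69-72 | P5 72-74 | P6 74-75 |
Completion: P1=62  P2=67  P3=72  P4=69  P5=74  P6=75
Turnaround (C−A): P1=62  P2=67  P3=70  P4=61  P5=63  P6=62
Waiting times: P1=48, P2=53, P3=55, P4=50, P5=52, P6=52
Average waiting = (48+53+55+50+52+52) / 6 = 310/6 = 51.67

51.67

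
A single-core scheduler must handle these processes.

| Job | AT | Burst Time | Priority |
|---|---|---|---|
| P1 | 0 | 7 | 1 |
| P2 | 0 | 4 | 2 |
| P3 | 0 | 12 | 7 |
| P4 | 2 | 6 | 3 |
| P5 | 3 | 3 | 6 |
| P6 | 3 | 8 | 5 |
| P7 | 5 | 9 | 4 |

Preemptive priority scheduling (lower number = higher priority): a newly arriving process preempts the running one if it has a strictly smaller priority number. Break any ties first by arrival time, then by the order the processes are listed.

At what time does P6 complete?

Timeline: | P1 0-7 | P2 7-11 | P4 11-17 | P7 17-26 | P6 26-34 | P5 34-37 | P3 37-49 |
Completion: P1=7  P2=11  P3=49  P4=17  P5=37  P6=34  P7=26
Turnaround (C−A): P1=7  P2=11  P3=49  P4=15  P5=34  P6=31  P7=21

34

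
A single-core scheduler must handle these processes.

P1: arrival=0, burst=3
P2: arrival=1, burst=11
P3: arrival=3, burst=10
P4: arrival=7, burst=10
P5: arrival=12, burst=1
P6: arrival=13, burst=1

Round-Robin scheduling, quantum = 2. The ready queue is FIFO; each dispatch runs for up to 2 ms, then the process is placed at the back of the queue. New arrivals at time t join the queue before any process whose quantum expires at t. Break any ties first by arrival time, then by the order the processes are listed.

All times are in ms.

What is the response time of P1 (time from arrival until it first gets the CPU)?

0

Timeline: | P1 0-2 | P2 2-4 | P1 4-5 | P3 5-7 | P2 7-9 | P4 9-11 | P3 11-13 | P2 13-15 | P4 15-17 | P5 17-18 | P6 18-19 | P3 19-21 | P2 21-23 | P4 23-25 | P3 25-27 | P2 27-29 | P4 29-31 | P3 31-33 | P2 33-34 | P4 34-36 |
Completion: P1=5  P2=34  P3=33  P4=36  P5=18  P6=19
Response(P1) = first start − arrival = 0 − 0 = 0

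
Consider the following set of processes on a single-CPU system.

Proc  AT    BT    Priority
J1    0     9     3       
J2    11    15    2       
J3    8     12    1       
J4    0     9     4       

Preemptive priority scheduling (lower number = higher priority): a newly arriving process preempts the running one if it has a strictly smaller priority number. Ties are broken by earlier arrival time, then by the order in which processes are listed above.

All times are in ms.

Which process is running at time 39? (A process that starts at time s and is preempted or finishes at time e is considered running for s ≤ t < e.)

J4

Timeline: | J1 0-8 | J3 8-20 | J2 20-35 | J1 35-36 | J4 36-45 |
Completion: J1=36  J2=35  J3=20  J4=45
Turnaround (C−A): J1=36  J2=24  J3=12  J4=45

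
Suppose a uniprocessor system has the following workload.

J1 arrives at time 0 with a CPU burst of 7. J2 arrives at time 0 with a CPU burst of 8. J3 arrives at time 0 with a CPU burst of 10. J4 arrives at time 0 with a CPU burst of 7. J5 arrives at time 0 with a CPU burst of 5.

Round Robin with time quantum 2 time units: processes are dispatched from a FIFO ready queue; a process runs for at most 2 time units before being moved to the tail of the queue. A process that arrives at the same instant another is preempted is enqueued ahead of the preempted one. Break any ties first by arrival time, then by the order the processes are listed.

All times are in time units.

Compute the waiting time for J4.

Gantt: | J1 0-2 | J2 2-4 | J3 4-6 | J4 6-8 | J5 8-10 | J1 10-12 | J2 12-14 | J3 14-16 | J4 16-18 | J5 18-20 | J1 20-22 | J2 22-24 | J3 24-26 | J4 26-28 | J5 28-29 | J1 29-30 | J2 30-32 | J3 32-34 | J4 34-35 | J3 35-37 |
Completion: J1=30  J2=32  J3=37  J4=35  J5=29
Turnaround (C−A): J1=30  J2=32  J3=37  J4=35  J5=29
Waiting(J4) = turnaround − burst = 35 − 7 = 28

28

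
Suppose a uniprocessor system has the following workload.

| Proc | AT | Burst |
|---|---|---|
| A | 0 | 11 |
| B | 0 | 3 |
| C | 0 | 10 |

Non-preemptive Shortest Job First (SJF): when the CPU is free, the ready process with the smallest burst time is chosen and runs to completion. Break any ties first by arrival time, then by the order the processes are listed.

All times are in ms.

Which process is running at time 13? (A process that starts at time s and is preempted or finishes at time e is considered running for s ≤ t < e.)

A

Timeline: | B 0-3 | C 3-13 | A 13-24 |
Completion: A=24  B=3  C=13
Turnaround (C−A): A=24  B=3  C=13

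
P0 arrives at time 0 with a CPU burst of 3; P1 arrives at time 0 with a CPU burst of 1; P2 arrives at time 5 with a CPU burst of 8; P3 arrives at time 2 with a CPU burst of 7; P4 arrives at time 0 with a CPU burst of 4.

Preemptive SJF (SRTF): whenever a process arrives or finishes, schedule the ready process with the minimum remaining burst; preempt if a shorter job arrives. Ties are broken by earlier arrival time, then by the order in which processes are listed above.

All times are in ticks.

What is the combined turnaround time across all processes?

44

Schedule: | P1 0-1 | P0 1-4 | P4 4-8 | P3 8-15 | P2 15-23 |
Completion: P0=4  P1=1  P2=23  P3=15  P4=8
Turnaround (C−A): P0=4  P1=1  P2=18  P3=13  P4=8
Turnaround = completion − arrival: P0=4, P1=1, P2=18, P3=13, P4=8
Total turnaround = 4 + 1 + 18 + 13 + 8 = 44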